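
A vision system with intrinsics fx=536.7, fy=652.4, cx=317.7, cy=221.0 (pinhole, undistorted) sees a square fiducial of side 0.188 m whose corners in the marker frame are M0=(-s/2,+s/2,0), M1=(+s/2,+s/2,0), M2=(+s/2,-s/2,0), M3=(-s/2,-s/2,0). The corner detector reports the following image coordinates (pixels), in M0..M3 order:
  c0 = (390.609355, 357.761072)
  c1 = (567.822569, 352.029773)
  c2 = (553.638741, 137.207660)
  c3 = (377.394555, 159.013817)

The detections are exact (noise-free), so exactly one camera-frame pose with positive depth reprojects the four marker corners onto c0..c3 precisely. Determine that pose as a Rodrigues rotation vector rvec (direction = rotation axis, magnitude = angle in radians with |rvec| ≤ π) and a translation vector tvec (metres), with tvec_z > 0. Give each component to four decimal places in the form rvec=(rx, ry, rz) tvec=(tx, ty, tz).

rvec=(0.0117, 0.2470, -0.0802) tvec=(0.1668, 0.0279, 0.5920)

Intrinsics K: fx=536.7, fy=652.4, cx=317.7, cy=221.0
Marker side s = 0.188 m; corners in marker frame (Z=0):
  M0 = (-0.0940, +0.0940, 0)
  M1 = (+0.0940, +0.0940, 0)
  M2 = (+0.0940, -0.0940, 0)
  M3 = (-0.0940, -0.0940, 0)
Detected image corners:
  c0 = (390.609355, 357.761072) px
  c1 = (567.822569, 352.029773) px
  c2 = (553.638741, 137.207660) px
  c3 = (377.394555, 159.013817) px
Planar DLT: solve 8×8 A·h = b for H (H[2,2]=1):
  H  [+744.81590 +74.12525 +468.93515]
  H  [-177.17370 +1098.97992 +251.79846]
  H  [-0.41330 +0.00287 +1.00000]
B = K⁻¹H; ‖b₁‖=1.689066, ‖b₂‖=1.689066; λ = 2/(‖b₁‖+‖b₂‖) = 0.592043, sign → tz>0 ⇒ λ=+0.592043
r₁ = λ·B[:,0] = (+0.96647,-0.07789,-0.24469); r₂ = λ·B[:,1] = (+0.08076,+0.99673,+0.00170)
r₃ = r₁×r₂ = (+0.24376,-0.02141,+0.96960); SVD([r₁ r₂ r₃]) → R = UVᵀ:
  R  [+0.96647 +0.08076 +0.24376]
  R  [-0.07789 +0.99673 -0.02141]
  R  [-0.24469 +0.00170 +0.96960]
t = (+0.16683, +0.02795, +0.59204) m
tr R = 2.932797; θ = arccos((tr R − 1)/2) = 0.259966 rad = 14.895°
axis k = ((R−Rᵀ)₃₂, (R−Rᵀ)₁₃, (R−Rᵀ)₂₁) / (2 sinθ) = (+0.044945, +0.950126, -0.308610)
rvec = θ·k = (+0.011684, +0.247001, -0.080228)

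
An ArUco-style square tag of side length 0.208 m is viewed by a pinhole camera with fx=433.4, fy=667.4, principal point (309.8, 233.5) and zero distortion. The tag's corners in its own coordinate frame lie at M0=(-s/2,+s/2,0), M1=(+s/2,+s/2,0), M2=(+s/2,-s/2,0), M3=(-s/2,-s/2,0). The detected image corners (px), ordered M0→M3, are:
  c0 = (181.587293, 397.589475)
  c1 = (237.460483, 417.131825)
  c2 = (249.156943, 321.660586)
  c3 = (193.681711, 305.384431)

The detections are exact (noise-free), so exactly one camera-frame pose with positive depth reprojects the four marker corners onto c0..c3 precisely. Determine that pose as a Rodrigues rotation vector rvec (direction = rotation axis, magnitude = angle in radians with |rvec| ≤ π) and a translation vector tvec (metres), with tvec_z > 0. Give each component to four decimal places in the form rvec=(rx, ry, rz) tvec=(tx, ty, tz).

rvec=(-0.1193, 0.2220, 0.1627) tvec=(-0.3230, 0.2801, 1.4779)

Intrinsics K: fx=433.4, fy=667.4, cx=309.8, cy=233.5
Marker side s = 0.208 m; corners in marker frame (Z=0):
  M0 = (-0.1040, +0.1040, 0)
  M1 = (+0.1040, +0.1040, 0)
  M2 = (+0.1040, -0.1040, 0)
  M3 = (-0.1040, -0.1040, 0)
Detected image corners:
  c0 = (181.587293, 397.589475) px
  c1 = (237.460483, 417.131825) px
  c2 = (249.156943, 321.660586) px
  c3 = (193.681711, 305.384431) px
Planar DLT: solve 8×8 A·h = b for H (H[2,2]=1):
  H  [+234.37135 -71.72175 +215.06605]
  H  [+30.36553 +426.73507 +359.96897]
  H  [-0.15448 -0.06737 +1.00000]
B = K⁻¹H; ‖b₁‖=0.676635, ‖b₂‖=0.676635; λ = 2/(‖b₁‖+‖b₂‖) = 1.477902, sign → tz>0 ⇒ λ=+1.477902
r₁ = λ·B[:,0] = (+0.96241,+0.14712,-0.22831); r₂ = λ·B[:,1] = (-0.17340,+0.97981,-0.09957)
r₃ = r₁×r₂ = (+0.20905,+0.13541,+0.96848); SVD([r₁ r₂ r₃]) → R = UVᵀ:
  R  [+0.96241 -0.17340 +0.20905]
  R  [+0.14712 +0.97981 +0.13541]
  R  [-0.22831 -0.09957 +0.96848]
t = (-0.32304, +0.28006, +1.47790) m
tr R = 2.910698; θ = arccos((tr R − 1)/2) = 0.299957 rad = 17.186°
axis k = ((R−Rᵀ)₃₂, (R−Rᵀ)₁₃, (R−Rᵀ)₂₁) / (2 sinθ) = (-0.397632, +0.740083, +0.542370)
rvec = θ·k = (-0.119273, +0.221993, +0.162688)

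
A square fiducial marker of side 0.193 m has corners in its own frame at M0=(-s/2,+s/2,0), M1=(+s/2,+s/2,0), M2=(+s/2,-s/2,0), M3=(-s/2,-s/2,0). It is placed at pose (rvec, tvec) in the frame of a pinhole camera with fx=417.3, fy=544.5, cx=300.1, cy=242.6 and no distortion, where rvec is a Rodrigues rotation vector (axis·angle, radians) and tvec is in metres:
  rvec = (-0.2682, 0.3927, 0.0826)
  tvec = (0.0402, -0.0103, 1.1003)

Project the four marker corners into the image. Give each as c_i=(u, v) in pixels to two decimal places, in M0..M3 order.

c0=(277.14, 281.59) c1=(346.84, 287.21) c2=(354.55, 192.27) c3=(287.15, 193.01)

Intrinsics K: fx=417.3, fy=544.5, cx=300.1, cy=242.6
Marker side s = 0.193 m; corners in marker frame (Z=0):
  M0 = (-0.0965, +0.0965, 0)
  M1 = (+0.0965, +0.0965, 0)
  M2 = (+0.0965, -0.0965, 0)
  M3 = (-0.0965, -0.0965, 0)
rvec = (-0.2682, 0.3927, 0.0826), |rvec| = θ = 0.48267 rad = 27.655°
Rodrigues: sinθ=0.46414, 1−cosθ=0.11424; R = I + sinθ·[k]× + (1−cosθ)·[k]×²:
    [+0.92103 -0.13108 +0.36677]
    [+0.02778 +0.96138 +0.27381]
    [-0.38849 -0.24200 +0.88911]
t = (0.0402, -0.0103, 1.1003) m
M0: Pc = R·M0+t = (-0.06133, +0.07979, +1.11444); u = 417.3·(-0.06133)/1.11444 + 300.1 = 277.1356, v = 544.5·(+0.07979)/1.11444 + 242.6 = 281.5855
M1: Pc = R·M1+t = (+0.11643, +0.08515, +1.03946); u = 417.3·(+0.11643)/1.03946 + 300.1 = 346.8422, v = 544.5·(+0.08515)/1.03946 + 242.6 = 287.2065
M2: Pc = R·M2+t = (+0.14173, -0.10039, +1.08616); u = 417.3·(+0.14173)/1.08616 + 300.1 = 354.5516, v = 544.5·(-0.10039)/1.08616 + 242.6 = 192.2728
M3: Pc = R·M3+t = (-0.03603, -0.10575, +1.16114); u = 417.3·(-0.03603)/1.16114 + 300.1 = 287.1510, v = 544.5·(-0.10575)/1.16114 + 242.6 = 193.0081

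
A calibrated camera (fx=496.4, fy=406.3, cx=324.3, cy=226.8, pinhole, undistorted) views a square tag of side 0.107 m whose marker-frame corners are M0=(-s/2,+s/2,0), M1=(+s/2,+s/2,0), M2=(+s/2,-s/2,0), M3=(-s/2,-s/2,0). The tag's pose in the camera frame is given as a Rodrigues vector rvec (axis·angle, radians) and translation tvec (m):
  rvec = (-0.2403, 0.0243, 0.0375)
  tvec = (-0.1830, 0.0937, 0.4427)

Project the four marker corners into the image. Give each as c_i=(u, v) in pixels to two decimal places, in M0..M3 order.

Intrinsics K: fx=496.4, fy=406.3, cx=324.3, cy=226.8
Marker side s = 0.107 m; corners in marker frame (Z=0):
  M0 = (-0.0535, +0.0535, 0)
  M1 = (+0.0535, +0.0535, 0)
  M2 = (+0.0535, -0.0535, 0)
  M3 = (-0.0535, -0.0535, 0)
rvec = (-0.2403, 0.0243, 0.0375), |rvec| = θ = 0.24442 rad = 14.004°
Rodrigues: sinθ=0.24199, 1−cosθ=0.02972; R = I + sinθ·[k]× + (1−cosθ)·[k]×²:
    [+0.99901 -0.04003 +0.01958]
    [+0.03422 +0.97057 +0.23837]
    [-0.02854 -0.23746 +0.97098]
t = (-0.1830, 0.0937, 0.4427) m
M0: Pc = R·M0+t = (-0.23859, +0.14379, +0.43152); u = 496.4·(-0.23859)/0.43152 + 324.3 = 49.8409, v = 406.3·(+0.14379)/0.43152 + 226.8 = 362.1898
M1: Pc = R·M1+t = (-0.13169, +0.14746, +0.42847); u = 496.4·(-0.13169)/0.42847 + 324.3 = 171.7257, v = 406.3·(+0.14746)/0.42847 + 226.8 = 366.6271
M2: Pc = R·M2+t = (-0.12741, +0.04361, +0.45388); u = 496.4·(-0.12741)/0.45388 + 324.3 = 184.9517, v = 406.3·(+0.04361)/0.45388 + 226.8 = 265.8344
M3: Pc = R·M3+t = (-0.23431, +0.03994, +0.45693); u = 496.4·(-0.23431)/0.45693 + 324.3 = 69.7561, v = 406.3·(+0.03994)/0.45693 + 226.8 = 262.3175

c0=(49.84, 362.19) c1=(171.73, 366.63) c2=(184.95, 265.83) c3=(69.76, 262.32)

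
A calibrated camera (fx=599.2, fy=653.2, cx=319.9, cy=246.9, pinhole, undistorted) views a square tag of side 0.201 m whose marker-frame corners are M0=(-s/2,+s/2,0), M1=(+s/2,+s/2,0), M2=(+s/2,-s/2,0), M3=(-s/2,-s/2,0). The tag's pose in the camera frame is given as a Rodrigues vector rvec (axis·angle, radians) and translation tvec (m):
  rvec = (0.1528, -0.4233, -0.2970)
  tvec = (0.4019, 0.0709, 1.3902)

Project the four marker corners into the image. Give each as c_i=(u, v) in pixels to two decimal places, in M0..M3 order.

c0=(468.21, 340.89) c1=(532.63, 307.45) c2=(517.42, 221.04) c3=(450.11, 250.56)

Intrinsics K: fx=599.2, fy=653.2, cx=319.9, cy=246.9
Marker side s = 0.201 m; corners in marker frame (Z=0):
  M0 = (-0.1005, +0.1005, 0)
  M1 = (+0.1005, +0.1005, 0)
  M2 = (+0.1005, -0.1005, 0)
  M3 = (-0.1005, -0.1005, 0)
rvec = (0.1528, -0.4233, -0.2970), |rvec| = θ = 0.53920 rad = 30.894°
Rodrigues: sinθ=0.51345, 1−cosθ=0.14188; R = I + sinθ·[k]× + (1−cosθ)·[k]×²:
    [+0.86951 +0.25125 -0.42523]
    [-0.31438 +0.94556 -0.08415]
    [+0.38094 +0.20685 +0.90116]
t = (0.4019, 0.0709, 1.3902) m
M0: Pc = R·M0+t = (+0.33976, +0.19752, +1.37270); u = 599.2·(+0.33976)/1.37270 + 319.9 = 468.2109, v = 653.2·(+0.19752)/1.37270 + 246.9 = 340.8916
M1: Pc = R·M1+t = (+0.51454, +0.13433, +1.44927); u = 599.2·(+0.51454)/1.44927 + 319.9 = 532.6345, v = 653.2·(+0.13433)/1.44927 + 246.9 = 307.4453
M2: Pc = R·M2+t = (+0.46404, -0.05572, +1.40770); u = 599.2·(+0.46404)/1.40770 + 319.9 = 517.4213, v = 653.2·(-0.05572)/1.40770 + 246.9 = 221.0429
M3: Pc = R·M3+t = (+0.28926, +0.00747, +1.33113); u = 599.2·(+0.28926)/1.33113 + 319.9 = 450.1104, v = 653.2·(+0.00747)/1.33113 + 246.9 = 250.5639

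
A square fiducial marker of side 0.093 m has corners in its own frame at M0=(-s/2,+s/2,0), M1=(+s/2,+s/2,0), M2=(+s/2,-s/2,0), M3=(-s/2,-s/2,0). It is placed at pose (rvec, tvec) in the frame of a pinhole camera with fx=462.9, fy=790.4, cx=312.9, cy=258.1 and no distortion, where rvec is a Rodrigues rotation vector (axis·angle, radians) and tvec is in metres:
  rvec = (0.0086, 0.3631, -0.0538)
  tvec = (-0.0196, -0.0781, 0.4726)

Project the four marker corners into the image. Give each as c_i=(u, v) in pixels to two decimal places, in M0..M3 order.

Intrinsics K: fx=462.9, fy=790.4, cx=312.9, cy=258.1
Marker side s = 0.093 m; corners in marker frame (Z=0):
  M0 = (-0.0465, +0.0465, 0)
  M1 = (+0.0465, +0.0465, 0)
  M2 = (+0.0465, -0.0465, 0)
  M3 = (-0.0465, -0.0465, 0)
rvec = (0.0086, 0.3631, -0.0538), |rvec| = θ = 0.36716 rad = 21.037°
Rodrigues: sinθ=0.35897, 1−cosθ=0.06665; R = I + sinθ·[k]× + (1−cosθ)·[k]×²:
    [+0.93339 +0.05414 +0.35477]
    [-0.05106 +0.99853 -0.01807]
    [-0.35523 -0.00125 +0.93478]
t = (-0.0196, -0.0781, 0.4726) m
M0: Pc = R·M0+t = (-0.06048, -0.02929, +0.48906); u = 462.9·(-0.06048)/0.48906 + 312.9 = 255.6506, v = 790.4·(-0.02929)/0.48906 + 258.1 = 210.7559
M1: Pc = R·M1+t = (+0.02632, -0.03404, +0.45602); u = 462.9·(+0.02632)/0.45602 + 312.9 = 339.6169, v = 790.4·(-0.03404)/0.45602 + 258.1 = 199.0964
M2: Pc = R·M2+t = (+0.02128, -0.12691, +0.45614); u = 462.9·(+0.02128)/0.45614 + 312.9 = 334.5002, v = 790.4·(-0.12691)/0.45614 + 258.1 = 38.1975
M3: Pc = R·M3+t = (-0.06552, -0.12216, +0.48918); u = 462.9·(-0.06552)/0.48918 + 312.9 = 250.8993, v = 790.4·(-0.12216)/0.48918 + 258.1 = 60.7203

c0=(255.65, 210.76) c1=(339.62, 199.10) c2=(334.50, 38.20) c3=(250.90, 60.72)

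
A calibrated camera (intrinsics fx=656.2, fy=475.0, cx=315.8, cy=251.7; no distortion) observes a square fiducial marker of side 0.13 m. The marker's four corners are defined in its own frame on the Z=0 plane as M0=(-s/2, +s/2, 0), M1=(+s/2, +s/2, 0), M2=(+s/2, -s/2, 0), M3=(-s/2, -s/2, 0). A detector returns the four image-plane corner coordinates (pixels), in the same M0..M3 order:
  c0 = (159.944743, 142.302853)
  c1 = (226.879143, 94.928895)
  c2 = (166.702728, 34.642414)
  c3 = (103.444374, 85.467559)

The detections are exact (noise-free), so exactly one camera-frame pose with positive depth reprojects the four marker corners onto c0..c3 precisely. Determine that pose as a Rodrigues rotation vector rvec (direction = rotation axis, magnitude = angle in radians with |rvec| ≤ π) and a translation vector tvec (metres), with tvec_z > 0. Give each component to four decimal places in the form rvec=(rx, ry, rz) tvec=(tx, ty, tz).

rvec=(0.1146, 0.3994, -0.6185) tvec=(-0.1979, -0.2897, 0.8512)

Intrinsics K: fx=656.2, fy=475.0, cx=315.8, cy=251.7
Marker side s = 0.13 m; corners in marker frame (Z=0):
  M0 = (-0.0650, +0.0650, 0)
  M1 = (+0.0650, +0.0650, 0)
  M2 = (+0.0650, -0.0650, 0)
  M3 = (-0.0650, -0.0650, 0)
Detected image corners:
  c0 = (159.944743, 142.302853) px
  c1 = (226.879143, 94.928895) px
  c2 = (166.702728, 34.642414) px
  c3 = (103.444374, 85.467559) px
Planar DLT: solve 8×8 A·h = b for H (H[2,2]=1):
  H  [+424.05888 +445.69077 +163.22474]
  H  [-419.40406 +448.63123 +90.04975]
  H  [-0.46680 -0.01606 +1.00000]
B = K⁻¹H; ‖b₁‖=1.174872, ‖b₂‖=1.174872; λ = 2/(‖b₁‖+‖b₂‖) = 0.851156, sign → tz>0 ⇒ λ=+0.851156
r₁ = λ·B[:,0] = (+0.74126,-0.54100,-0.39732); r₂ = λ·B[:,1] = (+0.58468,+0.81115,-0.01367)
r₃ = r₁×r₂ = (+0.32968,-0.22217,+0.91758); SVD([r₁ r₂ r₃]) → R = UVᵀ:
  R  [+0.74126 +0.58468 +0.32968]
  R  [-0.54100 +0.81115 -0.22217]
  R  [-0.39732 -0.01367 +0.91758]
t = (-0.19791, -0.28966, +0.85116) m
tr R = 2.469984; θ = arccos((tr R − 1)/2) = 0.745141 rad = 42.693°
axis k = ((R−Rᵀ)₃₂, (R−Rᵀ)₁₃, (R−Rᵀ)₂₁) / (2 sinθ) = (+0.153749, +0.536069, -0.830055)
rvec = θ·k = (+0.114565, +0.399447, -0.618508)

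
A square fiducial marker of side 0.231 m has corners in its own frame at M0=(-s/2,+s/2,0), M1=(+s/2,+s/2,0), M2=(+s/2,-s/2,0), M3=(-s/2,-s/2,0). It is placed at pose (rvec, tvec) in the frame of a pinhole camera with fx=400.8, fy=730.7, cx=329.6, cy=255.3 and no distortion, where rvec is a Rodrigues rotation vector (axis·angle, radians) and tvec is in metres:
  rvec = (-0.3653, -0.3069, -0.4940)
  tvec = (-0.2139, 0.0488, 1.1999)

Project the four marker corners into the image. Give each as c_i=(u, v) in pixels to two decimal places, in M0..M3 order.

c0=(240.05, 378.40) c1=(310.33, 313.71) c2=(274.17, 202.39) c3=(204.90, 255.74)

Intrinsics K: fx=400.8, fy=730.7, cx=329.6, cy=255.3
Marker side s = 0.231 m; corners in marker frame (Z=0):
  M0 = (-0.1155, +0.1155, 0)
  M1 = (+0.1155, +0.1155, 0)
  M2 = (+0.1155, -0.1155, 0)
  M3 = (-0.1155, -0.1155, 0)
rvec = (-0.3653, -0.3069, -0.4940), |rvec| = θ = 0.68678 rad = 39.350°
Rodrigues: sinθ=0.63405, 1−cosθ=0.22671; R = I + sinθ·[k]× + (1−cosθ)·[k]×²:
    [+0.83743 +0.50996 -0.19660]
    [-0.40219 +0.81856 +0.41012]
    [+0.37007 -0.26438 +0.89059]
t = (-0.2139, 0.0488, 1.1999) m
M0: Pc = R·M0+t = (-0.25172, +0.18980, +1.12662); u = 400.8·(-0.25172)/1.12662 + 329.6 = 240.0484, v = 730.7·(+0.18980)/1.12662 + 255.3 = 378.3976
M1: Pc = R·M1+t = (-0.05828, +0.09689, +1.21211); u = 400.8·(-0.05828)/1.21211 + 329.6 = 310.3301, v = 730.7·(+0.09689)/1.21211 + 255.3 = 313.7096
M2: Pc = R·M2+t = (-0.17608, -0.09220, +1.27318); u = 400.8·(-0.17608)/1.27318 + 329.6 = 274.1706, v = 730.7·(-0.09220)/1.27318 + 255.3 = 202.3869
M3: Pc = R·M3+t = (-0.36952, +0.00071, +1.18769); u = 400.8·(-0.36952)/1.18769 + 329.6 = 204.9002, v = 730.7·(+0.00071)/1.18769 + 255.3 = 255.7358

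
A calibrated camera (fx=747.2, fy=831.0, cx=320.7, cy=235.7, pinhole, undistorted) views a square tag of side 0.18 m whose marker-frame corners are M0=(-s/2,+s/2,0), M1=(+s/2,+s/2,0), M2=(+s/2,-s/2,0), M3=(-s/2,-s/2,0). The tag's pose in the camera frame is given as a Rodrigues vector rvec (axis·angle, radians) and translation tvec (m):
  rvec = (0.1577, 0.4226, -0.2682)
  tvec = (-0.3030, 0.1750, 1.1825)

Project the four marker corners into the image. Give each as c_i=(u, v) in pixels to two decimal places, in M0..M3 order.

c0=(104.30, 425.57) c1=(192.35, 409.14) c2=(156.23, 286.29) c3=(69.21, 310.68)

Intrinsics K: fx=747.2, fy=831.0, cx=320.7, cy=235.7
Marker side s = 0.18 m; corners in marker frame (Z=0):
  M0 = (-0.0900, +0.0900, 0)
  M1 = (+0.0900, +0.0900, 0)
  M2 = (+0.0900, -0.0900, 0)
  M3 = (-0.0900, -0.0900, 0)
rvec = (0.1577, 0.4226, -0.2682), |rvec| = θ = 0.52478 rad = 30.068°
Rodrigues: sinθ=0.50102, 1−cosθ=0.13456; R = I + sinθ·[k]× + (1−cosθ)·[k]×²:
    [+0.87759 +0.28862 +0.38280]
    [-0.22349 +0.95270 -0.20594]
    [-0.42414 +0.09518 +0.90058]
t = (-0.3030, 0.1750, 1.1825) m
M0: Pc = R·M0+t = (-0.35601, +0.28086, +1.22924); u = 747.2·(-0.35601)/1.22924 + 320.7 = 104.2991, v = 831.0·(+0.28086)/1.22924 + 235.7 = 425.5677
M1: Pc = R·M1+t = (-0.19804, +0.24063, +1.15289); u = 747.2·(-0.19804)/1.15289 + 320.7 = 192.3479, v = 831.0·(+0.24063)/1.15289 + 235.7 = 409.1438
M2: Pc = R·M2+t = (-0.24999, +0.06914, +1.13576); u = 747.2·(-0.24999)/1.13576 + 320.7 = 156.2334, v = 831.0·(+0.06914)/1.13576 + 235.7 = 286.2893
M3: Pc = R·M3+t = (-0.40796, +0.10937, +1.21211); u = 747.2·(-0.40796)/1.21211 + 320.7 = 69.2147, v = 831.0·(+0.10937)/1.21211 + 235.7 = 310.6833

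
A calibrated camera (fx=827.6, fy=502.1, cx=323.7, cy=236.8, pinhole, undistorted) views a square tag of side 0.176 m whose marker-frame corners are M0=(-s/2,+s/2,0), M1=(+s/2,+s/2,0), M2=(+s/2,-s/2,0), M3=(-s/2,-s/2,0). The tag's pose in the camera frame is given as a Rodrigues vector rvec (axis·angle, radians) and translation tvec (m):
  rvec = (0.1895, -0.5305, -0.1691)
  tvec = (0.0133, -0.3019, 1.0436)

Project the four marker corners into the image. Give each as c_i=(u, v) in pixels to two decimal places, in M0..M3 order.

Intrinsics K: fx=827.6, fy=502.1, cx=323.7, cy=236.8
Marker side s = 0.176 m; corners in marker frame (Z=0):
  M0 = (-0.0880, +0.0880, 0)
  M1 = (+0.0880, +0.0880, 0)
  M2 = (+0.0880, -0.0880, 0)
  M3 = (-0.0880, -0.0880, 0)
rvec = (0.1895, -0.5305, -0.1691), |rvec| = θ = 0.58816 rad = 33.699°
Rodrigues: sinθ=0.55483, 1−cosθ=0.16804; R = I + sinθ·[k]× + (1−cosθ)·[k]×²:
    [+0.84940 +0.11069 -0.51600]
    [-0.20835 +0.96867 -0.13519]
    [+0.48487 +0.22234 +0.84585]
t = (0.0133, -0.3019, 1.0436) m
M0: Pc = R·M0+t = (-0.05171, -0.19832, +1.02050); u = 827.6·(-0.05171)/1.02050 + 323.7 = 281.7665, v = 502.1·(-0.19832)/1.02050 + 236.8 = 139.2223
M1: Pc = R·M1+t = (+0.09779, -0.23499, +1.10583); u = 827.6·(+0.09779)/1.10583 + 323.7 = 396.8839, v = 502.1·(-0.23499)/1.10583 + 236.8 = 130.1027
M2: Pc = R·M2+t = (+0.07831, -0.40548, +1.06670); u = 827.6·(+0.07831)/1.06670 + 323.7 = 384.4546, v = 502.1·(-0.40548)/1.06670 + 236.8 = 45.9407
M3: Pc = R·M3+t = (-0.07119, -0.36881, +0.98137); u = 827.6·(-0.07119)/0.98137 + 323.7 = 263.6662, v = 502.1·(-0.36881)/0.98137 + 236.8 = 48.1054

c0=(281.77, 139.22) c1=(396.88, 130.10) c2=(384.45, 45.94) c3=(263.67, 48.11)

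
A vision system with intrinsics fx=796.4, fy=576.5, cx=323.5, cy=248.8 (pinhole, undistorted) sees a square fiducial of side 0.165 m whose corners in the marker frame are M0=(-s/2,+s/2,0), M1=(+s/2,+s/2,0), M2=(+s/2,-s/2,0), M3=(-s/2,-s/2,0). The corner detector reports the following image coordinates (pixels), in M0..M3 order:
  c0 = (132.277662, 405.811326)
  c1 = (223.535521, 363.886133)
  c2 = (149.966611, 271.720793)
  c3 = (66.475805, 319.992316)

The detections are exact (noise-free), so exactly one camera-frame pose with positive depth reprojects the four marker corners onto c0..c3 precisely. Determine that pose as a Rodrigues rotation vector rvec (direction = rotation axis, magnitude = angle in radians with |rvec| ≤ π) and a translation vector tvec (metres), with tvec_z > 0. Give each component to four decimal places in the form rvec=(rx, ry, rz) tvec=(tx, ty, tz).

rvec=(0.0117, 0.5105, -0.5704) tvec=(-0.2124, 0.1478, 0.9264)

Intrinsics K: fx=796.4, fy=576.5, cx=323.5, cy=248.8
Marker side s = 0.165 m; corners in marker frame (Z=0):
  M0 = (-0.0825, +0.0825, 0)
  M1 = (+0.0825, +0.0825, 0)
  M2 = (+0.0825, -0.0825, 0)
  M3 = (-0.0825, -0.0825, 0)
Detected image corners:
  c0 = (132.277662, 405.811326) px
  c1 = (223.535521, 363.886133) px
  c2 = (149.966611, 271.720793) px
  c3 = (66.475805, 319.992316) px
Planar DLT: solve 8×8 A·h = b for H (H[2,2]=1):
  H  [+457.42143 +401.58981 +140.85651]
  H  [-444.47950 +491.51486 +340.77965]
  H  [-0.50223 -0.13819 +1.00000]
B = K⁻¹H; ‖b₁‖=1.079486, ‖b₂‖=1.079486; λ = 2/(‖b₁‖+‖b₂‖) = 0.926367, sign → tz>0 ⇒ λ=+0.926367
r₁ = λ·B[:,0] = (+0.72106,-0.51344,-0.46525); r₂ = λ·B[:,1] = (+0.51913,+0.84505,-0.12802)
r₃ = r₁×r₂ = (+0.45889,-0.14922,+0.87587); SVD([r₁ r₂ r₃]) → R = UVᵀ:
  R  [+0.72106 +0.51913 +0.45889]
  R  [-0.51344 +0.84505 -0.14922]
  R  [-0.46525 -0.12802 +0.87587]
t = (-0.21245, +0.14780, +0.92637) m
tr R = 2.441983; θ = arccos((tr R − 1)/2) = 0.765565 rad = 43.864°
axis k = ((R−Rᵀ)₃₂, (R−Rᵀ)₁₃, (R−Rᵀ)₂₁) / (2 sinθ) = (+0.015296, +0.666827, -0.745056)
rvec = θ·k = (+0.011710, +0.510499, -0.570388)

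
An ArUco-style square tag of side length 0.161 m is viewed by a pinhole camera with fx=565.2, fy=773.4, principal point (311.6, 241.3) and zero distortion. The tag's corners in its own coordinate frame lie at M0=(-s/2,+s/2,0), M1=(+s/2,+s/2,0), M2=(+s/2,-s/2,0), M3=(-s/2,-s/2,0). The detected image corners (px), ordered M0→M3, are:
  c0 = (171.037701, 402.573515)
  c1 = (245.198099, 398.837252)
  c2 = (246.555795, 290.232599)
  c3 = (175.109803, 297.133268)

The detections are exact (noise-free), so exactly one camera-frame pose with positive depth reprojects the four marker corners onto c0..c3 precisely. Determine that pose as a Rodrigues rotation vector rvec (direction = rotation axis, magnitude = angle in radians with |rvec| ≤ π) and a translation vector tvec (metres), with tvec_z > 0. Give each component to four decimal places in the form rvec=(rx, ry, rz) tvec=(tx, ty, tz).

rvec=(-0.2781, 0.2394, -0.0492) tvec=(-0.2111, 0.1576, 1.1621)

Intrinsics K: fx=565.2, fy=773.4, cx=311.6, cy=241.3
Marker side s = 0.161 m; corners in marker frame (Z=0):
  M0 = (-0.0805, +0.0805, 0)
  M1 = (+0.0805, +0.0805, 0)
  M2 = (+0.0805, -0.0805, 0)
  M3 = (-0.0805, -0.0805, 0)
Detected image corners:
  c0 = (171.037701, 402.573515) px
  c1 = (245.198099, 398.837252) px
  c2 = (246.555795, 290.232599) px
  c3 = (175.109803, 297.133268) px
Planar DLT: solve 8×8 A·h = b for H (H[2,2]=1):
  H  [+411.07487 -67.03274 +208.92851]
  H  [-101.10660 +581.64684 +346.20704]
  H  [-0.19552 -0.23887 +1.00000]
B = K⁻¹H; ‖b₁‖=0.860514, ‖b₂‖=0.860514; λ = 2/(‖b₁‖+‖b₂‖) = 1.162096, sign → tz>0 ⇒ λ=+1.162096
r₁ = λ·B[:,0] = (+0.97047,-0.08103,-0.22721); r₂ = λ·B[:,1] = (+0.01521,+0.96058,-0.27759)
r₃ = r₁×r₂ = (+0.24075,+0.26594,+0.93344); SVD([r₁ r₂ r₃]) → R = UVᵀ:
  R  [+0.97047 +0.01521 +0.24075]
  R  [-0.08103 +0.96058 +0.26594]
  R  [-0.22721 -0.27759 +0.93344]
t = (-0.21110, +0.15763, +1.16210) m
tr R = 2.864491; θ = arccos((tr R − 1)/2) = 0.370226 rad = 21.212°
axis k = ((R−Rᵀ)₃₂, (R−Rᵀ)₁₃, (R−Rᵀ)₂₁) / (2 sinθ) = (-0.751086, +0.646670, -0.132997)
rvec = θ·k = (-0.278071, +0.239414, -0.049239)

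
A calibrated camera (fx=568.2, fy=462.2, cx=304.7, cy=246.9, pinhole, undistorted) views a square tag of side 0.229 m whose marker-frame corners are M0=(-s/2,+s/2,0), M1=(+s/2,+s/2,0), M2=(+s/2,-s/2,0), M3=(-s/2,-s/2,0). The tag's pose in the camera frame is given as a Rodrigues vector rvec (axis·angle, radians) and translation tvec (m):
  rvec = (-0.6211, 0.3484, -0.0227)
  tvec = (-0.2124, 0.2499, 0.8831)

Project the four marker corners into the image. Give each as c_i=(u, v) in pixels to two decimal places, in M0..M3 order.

Intrinsics K: fx=568.2, fy=462.2, cx=304.7, cy=246.9
Marker side s = 0.229 m; corners in marker frame (Z=0):
  M0 = (-0.1145, +0.1145, 0)
  M1 = (+0.1145, +0.1145, 0)
  M2 = (+0.1145, -0.1145, 0)
  M3 = (-0.1145, -0.1145, 0)
rvec = (-0.6211, 0.3484, -0.0227), |rvec| = θ = 0.71250 rad = 40.824°
Rodrigues: sinθ=0.65373, 1−cosθ=0.24327; R = I + sinθ·[k]× + (1−cosθ)·[k]×²:
    [+0.94159 -0.08287 +0.32642]
    [-0.12452 +0.81489 +0.56608]
    [-0.31290 -0.57366 +0.75697]
t = (-0.2124, 0.2499, 0.8831) m
M0: Pc = R·M0+t = (-0.32970, +0.35746, +0.85324); u = 568.2·(-0.32970)/0.85324 + 304.7 = 85.1432, v = 462.2·(+0.35746)/0.85324 + 246.9 = 440.5368
M1: Pc = R·M1+t = (-0.11408, +0.32895, +0.78159); u = 568.2·(-0.11408)/0.78159 + 304.7 = 221.7684, v = 462.2·(+0.32895)/0.78159 + 246.9 = 441.4262
M2: Pc = R·M2+t = (-0.09510, +0.14234, +0.91296); u = 568.2·(-0.09510)/0.91296 + 304.7 = 245.5122, v = 462.2·(+0.14234)/0.91296 + 246.9 = 318.9605
M3: Pc = R·M3+t = (-0.31072, +0.17085, +0.98461); u = 568.2·(-0.31072)/0.98461 + 304.7 = 125.3876, v = 462.2·(+0.17085)/0.98461 + 246.9 = 327.1023

c0=(85.14, 440.54) c1=(221.77, 441.43) c2=(245.51, 318.96) c3=(125.39, 327.10)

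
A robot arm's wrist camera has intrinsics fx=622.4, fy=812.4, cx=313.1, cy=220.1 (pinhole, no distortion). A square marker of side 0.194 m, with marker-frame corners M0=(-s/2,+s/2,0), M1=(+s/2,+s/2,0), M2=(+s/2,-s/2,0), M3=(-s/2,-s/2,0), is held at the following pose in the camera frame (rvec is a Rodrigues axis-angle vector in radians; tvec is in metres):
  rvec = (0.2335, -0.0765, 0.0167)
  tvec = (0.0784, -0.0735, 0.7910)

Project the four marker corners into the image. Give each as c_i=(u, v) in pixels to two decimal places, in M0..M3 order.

c0=(297.06, 240.38) c1=(443.99, 241.47) c2=(455.49, 45.19) c3=(300.15, 40.14)

Intrinsics K: fx=622.4, fy=812.4, cx=313.1, cy=220.1
Marker side s = 0.194 m; corners in marker frame (Z=0):
  M0 = (-0.0970, +0.0970, 0)
  M1 = (+0.0970, +0.0970, 0)
  M2 = (+0.0970, -0.0970, 0)
  M3 = (-0.0970, -0.0970, 0)
rvec = (0.2335, -0.0765, 0.0167), |rvec| = θ = 0.24628 rad = 14.111°
Rodrigues: sinθ=0.24380, 1−cosθ=0.03017; R = I + sinθ·[k]× + (1−cosθ)·[k]×²:
    [+0.99695 -0.02542 -0.07379]
    [+0.00765 +0.97274 -0.23178]
    [+0.07767 +0.23051 +0.96997]
t = (0.0784, -0.0735, 0.7910) m
M0: Pc = R·M0+t = (-0.02077, +0.02011, +0.80583); u = 622.4·(-0.02077)/0.80583 + 313.1 = 297.0580, v = 812.4·(+0.02011)/0.80583 + 220.1 = 240.3780
M1: Pc = R·M1+t = (+0.17264, +0.02160, +0.82089); u = 622.4·(+0.17264)/0.82089 + 313.1 = 443.9943, v = 812.4·(+0.02160)/0.82089 + 220.1 = 241.4737
M2: Pc = R·M2+t = (+0.17757, -0.16711, +0.77617); u = 622.4·(+0.17757)/0.77617 + 313.1 = 455.4899, v = 812.4·(-0.16711)/0.77617 + 220.1 = 45.1865
M3: Pc = R·M3+t = (-0.01584, -0.16860, +0.76111); u = 622.4·(-0.01584)/0.76111 + 313.1 = 300.1479, v = 812.4·(-0.16860)/0.76111 + 220.1 = 40.1405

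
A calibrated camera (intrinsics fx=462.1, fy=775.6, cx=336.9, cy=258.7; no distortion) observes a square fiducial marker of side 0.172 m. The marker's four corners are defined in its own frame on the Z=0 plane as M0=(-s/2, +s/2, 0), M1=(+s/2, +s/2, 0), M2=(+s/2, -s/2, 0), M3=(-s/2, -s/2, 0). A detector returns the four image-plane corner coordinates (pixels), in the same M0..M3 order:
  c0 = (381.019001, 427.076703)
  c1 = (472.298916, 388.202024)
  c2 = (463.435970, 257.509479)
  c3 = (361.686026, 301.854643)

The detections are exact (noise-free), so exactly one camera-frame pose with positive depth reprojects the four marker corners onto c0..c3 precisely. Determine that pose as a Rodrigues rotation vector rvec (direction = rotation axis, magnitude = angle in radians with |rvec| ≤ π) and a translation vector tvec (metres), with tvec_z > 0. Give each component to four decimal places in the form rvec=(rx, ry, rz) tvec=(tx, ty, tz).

Intrinsics K: fx=462.1, fy=775.6, cx=336.9, cy=258.7
Marker side s = 0.172 m; corners in marker frame (Z=0):
  M0 = (-0.0860, +0.0860, 0)
  M1 = (+0.0860, +0.0860, 0)
  M2 = (+0.0860, -0.0860, 0)
  M3 = (-0.0860, -0.0860, 0)
Detected image corners:
  c0 = (381.019001, 427.076703) px
  c1 = (472.298916, 388.202024) px
  c2 = (463.435970, 257.509479) px
  c3 = (361.686026, 301.854643) px
Planar DLT: solve 8×8 A·h = b for H (H[2,2]=1):
  H  [+542.05534 +349.26606 +419.82379]
  H  [-255.30710 +962.71185 +347.23853]
  H  [-0.04149 +0.63676 +1.00000]
B = K⁻¹H; ‖b₁‖=1.244602, ‖b₂‖=1.244602; λ = 2/(‖b₁‖+‖b₂‖) = 0.803470, sign → tz>0 ⇒ λ=+0.803470
r₁ = λ·B[:,0] = (+0.96680,-0.25336,-0.03334); r₂ = λ·B[:,1] = (+0.23428,+0.82665,+0.51162)
r₃ = r₁×r₂ = (-0.10206,-0.50244,+0.85856); SVD([r₁ r₂ r₃]) → R = UVᵀ:
  R  [+0.96680 +0.23428 -0.10206]
  R  [-0.25336 +0.82665 -0.50244]
  R  [-0.03334 +0.51162 +0.85856]
t = (+0.14418, +0.09172, +0.80347) m
tr R = 2.652016; θ = arccos((tr R − 1)/2) = 0.598808 rad = 34.309°
axis k = ((R−Rᵀ)₃₂, (R−Rᵀ)₁₃, (R−Rᵀ)₂₁) / (2 sinθ) = (+0.899539, -0.060964, -0.432566)
rvec = θ·k = (+0.538651, -0.036506, -0.259024)

rvec=(0.5387, -0.0365, -0.2590) tvec=(0.1442, 0.0917, 0.8035)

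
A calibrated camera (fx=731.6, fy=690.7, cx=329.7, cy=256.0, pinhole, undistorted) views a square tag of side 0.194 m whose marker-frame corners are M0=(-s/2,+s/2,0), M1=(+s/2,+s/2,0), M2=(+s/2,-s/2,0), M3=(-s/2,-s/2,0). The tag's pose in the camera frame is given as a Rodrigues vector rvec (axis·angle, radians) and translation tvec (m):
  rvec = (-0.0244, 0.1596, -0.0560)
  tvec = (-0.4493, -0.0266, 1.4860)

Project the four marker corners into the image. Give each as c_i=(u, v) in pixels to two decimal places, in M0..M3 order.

Intrinsics K: fx=731.6, fy=690.7, cx=329.7, cy=256.0
Marker side s = 0.194 m; corners in marker frame (Z=0):
  M0 = (-0.0970, +0.0970, 0)
  M1 = (+0.0970, +0.0970, 0)
  M2 = (+0.0970, -0.0970, 0)
  M3 = (-0.0970, -0.0970, 0)
rvec = (-0.0244, 0.1596, -0.0560), |rvec| = θ = 0.17089 rad = 9.791°
Rodrigues: sinθ=0.17006, 1−cosθ=0.01457; R = I + sinθ·[k]× + (1−cosθ)·[k]×²:
    [+0.98573 +0.05379 +0.15951]
    [-0.05767 +0.99814 +0.01982]
    [-0.15814 -0.02874 +0.98700]
t = (-0.4493, -0.0266, 1.4860) m
M0: Pc = R·M0+t = (-0.53970, +0.07581, +1.49855); u = 731.6·(-0.53970)/1.49855 + 329.7 = 66.2166, v = 690.7·(+0.07581)/1.49855 + 256.0 = 290.9433
M1: Pc = R·M1+t = (-0.34847, +0.06463, +1.46787); u = 731.6·(-0.34847)/1.46787 + 329.7 = 156.0211, v = 690.7·(+0.06463)/1.46787 + 256.0 = 286.4092
M2: Pc = R·M2+t = (-0.35890, -0.12901, +1.47345); u = 731.6·(-0.35890)/1.47345 + 329.7 = 151.4974, v = 690.7·(-0.12901)/1.47345 + 256.0 = 195.5231
M3: Pc = R·M3+t = (-0.55013, -0.11783, +1.50413); u = 731.6·(-0.55013)/1.50413 + 329.7 = 62.1181, v = 690.7·(-0.11783)/1.50413 + 256.0 = 201.8942

c0=(66.22, 290.94) c1=(156.02, 286.41) c2=(151.50, 195.52) c3=(62.12, 201.89)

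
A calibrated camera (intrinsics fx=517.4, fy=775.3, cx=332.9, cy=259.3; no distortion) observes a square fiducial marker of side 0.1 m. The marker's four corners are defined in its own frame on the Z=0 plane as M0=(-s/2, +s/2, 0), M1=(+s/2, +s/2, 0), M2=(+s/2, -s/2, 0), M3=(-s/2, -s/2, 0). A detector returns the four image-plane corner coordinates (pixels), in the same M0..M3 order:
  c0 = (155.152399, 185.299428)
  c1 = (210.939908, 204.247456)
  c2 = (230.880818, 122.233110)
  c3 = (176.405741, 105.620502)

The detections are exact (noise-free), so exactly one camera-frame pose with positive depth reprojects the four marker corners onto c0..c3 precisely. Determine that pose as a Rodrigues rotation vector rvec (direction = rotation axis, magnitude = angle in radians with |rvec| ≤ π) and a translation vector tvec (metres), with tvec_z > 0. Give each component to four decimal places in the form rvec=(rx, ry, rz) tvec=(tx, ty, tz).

Intrinsics K: fx=517.4, fy=775.3, cx=332.9, cy=259.3
Marker side s = 0.1 m; corners in marker frame (Z=0):
  M0 = (-0.0500, +0.0500, 0)
  M1 = (+0.0500, +0.0500, 0)
  M2 = (+0.0500, -0.0500, 0)
  M3 = (-0.0500, -0.0500, 0)
Detected image corners:
  c0 = (155.152399, 185.299428) px
  c1 = (210.939908, 204.247456) px
  c2 = (230.880818, 122.233110) px
  c3 = (176.405741, 105.620502) px
Planar DLT: solve 8×8 A·h = b for H (H[2,2]=1):
  H  [+508.95102 -267.85706 +193.20811]
  H  [+143.88208 +758.99159 +153.60679]
  H  [-0.21856 -0.31971 +1.00000]
B = K⁻¹H; ‖b₁‖=1.174187, ‖b₂‖=1.174187; λ = 2/(‖b₁‖+‖b₂‖) = 0.851653, sign → tz>0 ⇒ λ=+0.851653
r₁ = λ·B[:,0] = (+0.95751,+0.22031,-0.18614); r₂ = λ·B[:,1] = (-0.26571,+0.92480,-0.27228)
r₃ = r₁×r₂ = (+0.11215,+0.31017,+0.94404); SVD([r₁ r₂ r₃]) → R = UVᵀ:
  R  [+0.95751 -0.26571 +0.11215]
  R  [+0.22031 +0.92480 +0.31017]
  R  [-0.18614 -0.27228 +0.94404]
t = (-0.22994, -0.11610, +0.85165) m
tr R = 2.826353; θ = arccos((tr R − 1)/2) = 0.419786 rad = 24.052°
axis k = ((R−Rᵀ)₃₂, (R−Rᵀ)₁₃, (R−Rᵀ)₂₁) / (2 sinθ) = (-0.714550, +0.365941, +0.596244)
rvec = θ·k = (-0.299958, +0.153617, +0.250295)

rvec=(-0.3000, 0.1536, 0.2503) tvec=(-0.2299, -0.1161, 0.8517)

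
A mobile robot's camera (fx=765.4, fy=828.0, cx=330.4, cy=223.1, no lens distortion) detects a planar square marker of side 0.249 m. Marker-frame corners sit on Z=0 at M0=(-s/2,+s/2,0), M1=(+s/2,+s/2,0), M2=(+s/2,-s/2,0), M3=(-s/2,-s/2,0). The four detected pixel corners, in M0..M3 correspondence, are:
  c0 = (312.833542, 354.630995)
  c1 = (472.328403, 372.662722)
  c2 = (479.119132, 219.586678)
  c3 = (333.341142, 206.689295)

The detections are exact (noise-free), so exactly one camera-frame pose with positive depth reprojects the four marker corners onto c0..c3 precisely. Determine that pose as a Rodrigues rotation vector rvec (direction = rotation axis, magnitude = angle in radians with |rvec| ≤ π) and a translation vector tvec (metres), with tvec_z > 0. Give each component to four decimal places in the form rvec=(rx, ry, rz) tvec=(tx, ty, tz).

Intrinsics K: fx=765.4, fy=828.0, cx=330.4, cy=223.1
Marker side s = 0.249 m; corners in marker frame (Z=0):
  M0 = (-0.1245, +0.1245, 0)
  M1 = (+0.1245, +0.1245, 0)
  M2 = (+0.1245, -0.1245, 0)
  M3 = (-0.1245, -0.1245, 0)
Detected image corners:
  c0 = (312.833542, 354.630995) px
  c1 = (472.328403, 372.662722) px
  c2 = (479.119132, 219.586678) px
  c3 = (333.341142, 206.689295) px
Planar DLT: solve 8×8 A·h = b for H (H[2,2]=1):
  H  [+572.18519 -202.84062 +398.77899]
  H  [+33.07875 +497.68953 +284.83274]
  H  [-0.09901 -0.36976 +1.00000]
B = K⁻¹H; ‖b₁‖=0.799262, ‖b₂‖=0.799262; λ = 2/(‖b₁‖+‖b₂‖) = 1.251154, sign → tz>0 ⇒ λ=+1.251154
r₁ = λ·B[:,0] = (+0.98879,+0.08336,-0.12387); r₂ = λ·B[:,1] = (-0.13187,+0.87669,-0.46263)
r₃ = r₁×r₂ = (+0.07003,+0.47378,+0.87785); SVD([r₁ r₂ r₃]) → R = UVᵀ:
  R  [+0.98879 -0.13187 +0.07003]
  R  [+0.08336 +0.87669 +0.47378]
  R  [-0.12387 -0.46263 +0.87785]
t = (+0.11178, +0.09328, +1.25115) m
tr R = 2.743334; θ = arccos((tr R − 1)/2) = 0.512203 rad = 29.347°
axis k = ((R−Rᵀ)₃₂, (R−Rᵀ)₁₃, (R−Rᵀ)₂₁) / (2 sinθ) = (-0.955327, +0.197827, +0.219578)
rvec = θ·k = (-0.489321, +0.101327, +0.112468)

rvec=(-0.4893, 0.1013, 0.1125) tvec=(0.1118, 0.0933, 1.2512)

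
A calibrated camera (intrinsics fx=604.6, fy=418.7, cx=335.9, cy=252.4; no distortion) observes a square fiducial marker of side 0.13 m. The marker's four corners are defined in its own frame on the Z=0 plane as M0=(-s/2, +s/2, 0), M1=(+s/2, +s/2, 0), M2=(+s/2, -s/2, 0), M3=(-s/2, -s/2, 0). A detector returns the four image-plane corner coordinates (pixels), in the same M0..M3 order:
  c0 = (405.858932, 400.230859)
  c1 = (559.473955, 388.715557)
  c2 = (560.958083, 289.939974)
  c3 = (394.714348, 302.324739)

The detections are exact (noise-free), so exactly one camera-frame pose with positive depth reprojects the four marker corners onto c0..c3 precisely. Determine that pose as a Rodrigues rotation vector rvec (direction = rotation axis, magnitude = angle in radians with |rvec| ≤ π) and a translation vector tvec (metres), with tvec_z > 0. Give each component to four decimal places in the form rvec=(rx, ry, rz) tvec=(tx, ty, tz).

rvec=(0.3011, -0.0189, -0.1056) tvec=(0.1169, 0.1108, 0.4891)

Intrinsics K: fx=604.6, fy=418.7, cx=335.9, cy=252.4
Marker side s = 0.13 m; corners in marker frame (Z=0):
  M0 = (-0.0650, +0.0650, 0)
  M1 = (+0.0650, +0.0650, 0)
  M2 = (+0.0650, -0.0650, 0)
  M3 = (-0.0650, -0.0650, 0)
Detected image corners:
  c0 = (405.858932, 400.230859) px
  c1 = (559.473955, 388.715557) px
  c2 = (560.958083, 289.939974) px
  c3 = (394.714348, 302.324739) px
Planar DLT: solve 8×8 A·h = b for H (H[2,2]=1):
  H  [+1231.08462 +328.76668 +480.37670]
  H  [-89.79553 +966.15209 +347.24133]
  H  [+0.00578 +0.60724 +1.00000]
B = K⁻¹H; ‖b₁‖=2.044643, ‖b₂‖=2.044643; λ = 2/(‖b₁‖+‖b₂‖) = 0.489083, sign → tz>0 ⇒ λ=+0.489083
r₁ = λ·B[:,0] = (+0.99430,-0.10659,+0.00283); r₂ = λ·B[:,1] = (+0.10095,+0.94953,+0.29699)
r₃ = r₁×r₂ = (-0.03434,-0.29501,+0.95488); SVD([r₁ r₂ r₃]) → R = UVᵀ:
  R  [+0.99430 +0.10095 -0.03434]
  R  [-0.10659 +0.94953 -0.29501]
  R  [+0.00283 +0.29699 +0.95488]
t = (+0.11687, +0.11078, +0.48908) m
tr R = 2.898703; θ = arccos((tr R − 1)/2) = 0.319631 rad = 18.313°
axis k = ((R−Rᵀ)₃₂, (R−Rᵀ)₁₃, (R−Rᵀ)₂₁) / (2 sinθ) = (+0.942036, -0.059145, -0.330257)
rvec = θ·k = (+0.301104, -0.018905, -0.105560)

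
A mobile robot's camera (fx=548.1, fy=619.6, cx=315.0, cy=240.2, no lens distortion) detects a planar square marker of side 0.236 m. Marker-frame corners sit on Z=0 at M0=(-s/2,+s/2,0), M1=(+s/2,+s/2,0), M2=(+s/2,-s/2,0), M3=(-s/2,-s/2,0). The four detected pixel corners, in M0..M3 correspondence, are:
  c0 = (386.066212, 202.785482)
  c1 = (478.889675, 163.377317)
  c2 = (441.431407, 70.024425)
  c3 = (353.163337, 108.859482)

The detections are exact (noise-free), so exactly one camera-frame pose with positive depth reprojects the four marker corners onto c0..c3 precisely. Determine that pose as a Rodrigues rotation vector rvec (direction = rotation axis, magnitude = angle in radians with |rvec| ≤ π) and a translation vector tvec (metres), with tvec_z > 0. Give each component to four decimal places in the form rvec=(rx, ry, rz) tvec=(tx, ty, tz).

rvec=(-0.2477, 0.1196, -0.3465) tvec=(0.2451, -0.2292, 1.3541)

Intrinsics K: fx=548.1, fy=619.6, cx=315.0, cy=240.2
Marker side s = 0.236 m; corners in marker frame (Z=0):
  M0 = (-0.1180, +0.1180, 0)
  M1 = (+0.1180, +0.1180, 0)
  M2 = (+0.1180, -0.1180, 0)
  M3 = (-0.1180, -0.1180, 0)
Detected image corners:
  c0 = (386.066212, 202.785482) px
  c1 = (478.889675, 163.377317) px
  c2 = (441.431407, 70.024425) px
  c3 = (353.163337, 108.859482) px
Planar DLT: solve 8×8 A·h = b for H (H[2,2]=1):
  H  [+360.91560 +69.31817 +414.19882]
  H  [-173.14292 +370.61242 +135.32587]
  H  [-0.05431 -0.19208 +1.00000]
B = K⁻¹H; ‖b₁‖=0.738512, ‖b₂‖=0.738512; λ = 2/(‖b₁‖+‖b₂‖) = 1.354074, sign → tz>0 ⇒ λ=+1.354074
r₁ = λ·B[:,0] = (+0.93390,-0.34988,-0.07355); r₂ = λ·B[:,1] = (+0.32072,+0.91076,-0.26009)
r₃ = r₁×r₂ = (+0.15798,+0.21931,+0.96278); SVD([r₁ r₂ r₃]) → R = UVᵀ:
  R  [+0.93390 +0.32072 +0.15798]
  R  [-0.34988 +0.91076 +0.21931]
  R  [-0.07355 -0.26009 +0.96278]
t = (+0.24507, -0.22919, +1.35407) m
tr R = 2.807449; θ = arccos((tr R − 1)/2) = 0.442405 rad = 25.348°
axis k = ((R−Rᵀ)₃₂, (R−Rᵀ)₁₃, (R−Rᵀ)₂₁) / (2 sinθ) = (-0.559890, +0.270401, -0.783202)
rvec = θ·k = (-0.247698, +0.119627, -0.346493)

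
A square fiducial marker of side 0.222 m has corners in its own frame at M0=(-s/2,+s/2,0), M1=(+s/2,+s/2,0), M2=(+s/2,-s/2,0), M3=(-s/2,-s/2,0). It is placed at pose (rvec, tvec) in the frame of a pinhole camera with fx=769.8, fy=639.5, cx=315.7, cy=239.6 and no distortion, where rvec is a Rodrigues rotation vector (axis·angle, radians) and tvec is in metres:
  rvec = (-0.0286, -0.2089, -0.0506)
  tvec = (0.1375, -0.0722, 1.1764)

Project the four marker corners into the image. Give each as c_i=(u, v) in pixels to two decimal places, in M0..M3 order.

c0=(339.08, 263.97) c1=(477.68, 257.43) c2=(469.42, 139.45) c3=(331.12, 141.25)

Intrinsics K: fx=769.8, fy=639.5, cx=315.7, cy=239.6
Marker side s = 0.222 m; corners in marker frame (Z=0):
  M0 = (-0.1110, +0.1110, 0)
  M1 = (+0.1110, +0.1110, 0)
  M2 = (+0.1110, -0.1110, 0)
  M3 = (-0.1110, -0.1110, 0)
rvec = (-0.0286, -0.2089, -0.0506), |rvec| = θ = 0.21684 rad = 12.424°
Rodrigues: sinθ=0.21514, 1−cosθ=0.02342; R = I + sinθ·[k]× + (1−cosθ)·[k]×²:
    [+0.97699 +0.05318 -0.20655]
    [-0.04723 +0.99832 +0.03364]
    [+0.20799 -0.02311 +0.97786]
t = (0.1375, -0.0722, 1.1764) m
M0: Pc = R·M0+t = (+0.03496, +0.04386, +1.15075); u = 769.8·(+0.03496)/1.15075 + 315.7 = 339.0847, v = 639.5·(+0.04386)/1.15075 + 239.6 = 263.9717
M1: Pc = R·M1+t = (+0.25185, +0.03337, +1.19692); u = 769.8·(+0.25185)/1.19692 + 315.7 = 477.6767, v = 639.5·(+0.03337)/1.19692 + 239.6 = 257.4296
M2: Pc = R·M2+t = (+0.24004, -0.18826, +1.20205); u = 769.8·(+0.24004)/1.20205 + 315.7 = 469.4247, v = 639.5·(-0.18826)/1.20205 + 239.6 = 139.4467
M3: Pc = R·M3+t = (+0.02315, -0.17777, +1.15588); u = 769.8·(+0.02315)/1.15588 + 315.7 = 331.1183, v = 639.5·(-0.17777)/1.15588 + 239.6 = 141.2467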